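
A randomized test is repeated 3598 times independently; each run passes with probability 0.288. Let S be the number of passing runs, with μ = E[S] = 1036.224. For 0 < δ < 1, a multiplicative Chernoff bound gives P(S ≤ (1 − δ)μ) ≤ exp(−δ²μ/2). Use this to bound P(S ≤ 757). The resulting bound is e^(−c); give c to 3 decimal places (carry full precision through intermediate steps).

37.620

Write 757 = (1 − δ)μ, so δ = 1 − 757/1036.224 = 0.269463…
Then the exponent is δ²μ/2 = (μ − 757)²/(2μ) = 37.620265.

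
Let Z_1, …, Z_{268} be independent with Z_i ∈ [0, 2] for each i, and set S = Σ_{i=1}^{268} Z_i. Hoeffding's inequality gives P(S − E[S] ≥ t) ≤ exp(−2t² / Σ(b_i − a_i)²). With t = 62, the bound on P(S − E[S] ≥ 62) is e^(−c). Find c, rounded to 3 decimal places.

7.172

Σ(b_i − a_i)² = 268·(2)² = 1072.
c = 2t²/1072 = 2·62²/1072 = 7.1716.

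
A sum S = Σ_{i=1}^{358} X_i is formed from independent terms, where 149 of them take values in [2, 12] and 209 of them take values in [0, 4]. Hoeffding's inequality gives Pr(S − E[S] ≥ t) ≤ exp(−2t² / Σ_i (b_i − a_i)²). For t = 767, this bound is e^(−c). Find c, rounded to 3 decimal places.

Σ(b_i − a_i)² = 149·10² + 209·4² = 18244.
c = 2t² / 18244 = 2·767² / 18244 = 64.4912.

64.491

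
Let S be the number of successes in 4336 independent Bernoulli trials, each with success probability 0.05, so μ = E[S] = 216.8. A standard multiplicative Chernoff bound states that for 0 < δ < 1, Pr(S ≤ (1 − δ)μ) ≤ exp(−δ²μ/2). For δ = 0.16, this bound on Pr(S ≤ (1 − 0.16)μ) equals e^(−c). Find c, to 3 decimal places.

2.775

c = δ²μ/2 = 0.16²·216.8/2 = 2.7750.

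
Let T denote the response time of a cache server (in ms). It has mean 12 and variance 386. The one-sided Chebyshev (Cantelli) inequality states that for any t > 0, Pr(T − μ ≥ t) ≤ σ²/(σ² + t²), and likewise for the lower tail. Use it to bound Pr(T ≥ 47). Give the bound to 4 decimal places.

0.2396

Here σ² = 386 and t = 35, so σ² + t² = 1611.
Cantelli's bound: 386/1611 = 0.2396.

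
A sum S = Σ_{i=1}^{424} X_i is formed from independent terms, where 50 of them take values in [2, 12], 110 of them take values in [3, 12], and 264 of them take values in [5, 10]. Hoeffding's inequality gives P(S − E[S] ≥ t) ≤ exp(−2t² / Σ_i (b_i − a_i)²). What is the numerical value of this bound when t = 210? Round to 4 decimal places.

0.0136

Σ(b_i − a_i)² = 50·10² + 110·9² + 264·5² = 20510.
Exponent = 2·210² / 20510 = 4.30034.
Bound = exp(−4.30034) = 0.01356.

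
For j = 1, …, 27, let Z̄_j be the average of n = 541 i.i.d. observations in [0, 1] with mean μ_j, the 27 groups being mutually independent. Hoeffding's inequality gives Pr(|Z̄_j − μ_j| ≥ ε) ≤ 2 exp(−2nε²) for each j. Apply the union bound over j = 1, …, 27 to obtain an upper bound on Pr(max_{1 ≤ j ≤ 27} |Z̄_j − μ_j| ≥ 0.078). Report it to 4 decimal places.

0.0747

Per-experiment Hoeffding bound: 2·exp(−2·541·0.078²) = 2·exp(−6.58289) = 0.0027677.
Union bound over 27 events: 27·0.0027677 = 0.07473.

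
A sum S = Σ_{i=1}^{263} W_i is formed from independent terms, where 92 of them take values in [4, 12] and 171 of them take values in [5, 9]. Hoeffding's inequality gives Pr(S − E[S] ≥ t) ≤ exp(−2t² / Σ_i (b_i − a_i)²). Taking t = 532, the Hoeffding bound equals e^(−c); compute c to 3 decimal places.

65.636

Σ(b_i − a_i)² = 92·8² + 171·4² = 8624.
c = 2t² / 8624 = 2·532² / 8624 = 65.6364.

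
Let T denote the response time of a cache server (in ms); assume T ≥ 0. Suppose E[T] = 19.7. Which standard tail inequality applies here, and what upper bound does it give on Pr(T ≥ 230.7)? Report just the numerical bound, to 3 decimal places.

0.085

Only the mean of a non-negative variable is known, so Markov's inequality is the applicable tail bound.
Markov's inequality: for a non-negative random variable, Pr(T ≥ a) ≤ E[T]/a.
Here E[T] = 19.7 and a = 230.7, so the bound is 19.7/230.7 = 0.0854.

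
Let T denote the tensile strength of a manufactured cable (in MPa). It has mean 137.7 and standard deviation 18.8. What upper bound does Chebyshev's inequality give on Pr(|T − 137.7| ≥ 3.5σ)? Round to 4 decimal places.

Chebyshev: Pr(|T − μ| ≥ t) ≤ Var(T)/t².
Var(T) = σ² = 18.8² = 353.44.
t = 3.5·18.8 = 65.8.
Bound = 353.44 / 4329.64 = 0.0816.

0.0816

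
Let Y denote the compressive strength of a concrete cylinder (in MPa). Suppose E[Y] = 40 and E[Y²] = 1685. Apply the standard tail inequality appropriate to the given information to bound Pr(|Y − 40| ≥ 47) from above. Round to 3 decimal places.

The first two moments determine the variance, so Chebyshev's inequality is the sharpest standard bound available.
Var(Y) = E[Y²] − (E[Y])² = 1685 − 1600 = 85.
Chebyshev's inequality: Pr(|Y − μ| ≥ t) ≤ Var(Y)/t² = 85/2209 = 0.0385.

0.038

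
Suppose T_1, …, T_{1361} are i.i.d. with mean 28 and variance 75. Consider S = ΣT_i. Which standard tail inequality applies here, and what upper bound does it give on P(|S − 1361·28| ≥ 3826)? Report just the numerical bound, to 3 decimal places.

With mean and variance of each term known, Chebyshev's inequality bounds the deviation of the sum (or sample mean).
Var(S) = n·Var(T_i) = 1361·75 = 102075.
Chebyshev: P(|S − 1361·28| ≥ 3826) ≤ Var(S)/3826² = 102075/14638276 = 0.0070.

0.007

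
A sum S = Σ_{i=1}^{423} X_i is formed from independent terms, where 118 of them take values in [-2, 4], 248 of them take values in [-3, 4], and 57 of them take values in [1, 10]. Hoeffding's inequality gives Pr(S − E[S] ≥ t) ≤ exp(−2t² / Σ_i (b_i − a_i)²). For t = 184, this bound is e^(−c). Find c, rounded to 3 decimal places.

Σ(b_i − a_i)² = 118·6² + 248·7² + 57·9² = 21017.
c = 2t² / 21017 = 2·184² / 21017 = 3.2218.

3.222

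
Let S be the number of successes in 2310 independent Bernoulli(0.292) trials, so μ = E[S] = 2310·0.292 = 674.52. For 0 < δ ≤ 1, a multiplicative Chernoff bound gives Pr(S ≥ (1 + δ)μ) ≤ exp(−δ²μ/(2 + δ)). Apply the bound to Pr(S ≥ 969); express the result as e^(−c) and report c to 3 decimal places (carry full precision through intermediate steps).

52.764

Write 969 = (1 + δ)μ, so δ = 969/674.52 − 1 = 0.4365771…
Then the exponent is δ²μ/(2 + δ) = (969 − μ)² / (μ·(2 + δ)) = 52.763867.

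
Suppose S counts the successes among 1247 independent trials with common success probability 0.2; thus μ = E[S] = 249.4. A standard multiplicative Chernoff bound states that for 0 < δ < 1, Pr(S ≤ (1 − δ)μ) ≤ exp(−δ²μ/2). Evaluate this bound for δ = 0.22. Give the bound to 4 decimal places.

Exponent = δ²μ/2 = 0.22²·249.4/2 = 6.0355.
Bound = exp(−6.0355) = 0.00239.

0.0024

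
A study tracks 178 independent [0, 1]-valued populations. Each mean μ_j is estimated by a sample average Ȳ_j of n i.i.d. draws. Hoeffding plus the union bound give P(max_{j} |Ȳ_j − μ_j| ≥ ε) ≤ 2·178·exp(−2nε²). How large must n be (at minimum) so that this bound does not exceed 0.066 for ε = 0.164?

160

Need 2·178·exp(−2nε²) ≤ 0.066, i.e. exp(−2nε²) ≤ 0.066/356.
So 2nε² ≥ ln(356/0.066) = 8.593031.
Hence n ≥ 8.593031/(2·0.164²) = 159.746.
The smallest integer n is 160.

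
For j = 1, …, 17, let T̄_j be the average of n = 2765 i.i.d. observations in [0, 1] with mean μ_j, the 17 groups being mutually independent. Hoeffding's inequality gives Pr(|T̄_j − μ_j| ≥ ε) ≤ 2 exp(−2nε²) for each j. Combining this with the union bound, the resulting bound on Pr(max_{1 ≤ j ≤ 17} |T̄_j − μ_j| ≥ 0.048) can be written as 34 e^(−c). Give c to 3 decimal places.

12.741

Union bound over the 17 events: Pr(max_{1 ≤ j ≤ 17} |T̄_j − μ_j| ≥ 0.048) ≤ 17·2·exp(−2nε²) = 34 exp(−2·2765·0.048²).
So c = 2·2765·0.048² = 12.7411.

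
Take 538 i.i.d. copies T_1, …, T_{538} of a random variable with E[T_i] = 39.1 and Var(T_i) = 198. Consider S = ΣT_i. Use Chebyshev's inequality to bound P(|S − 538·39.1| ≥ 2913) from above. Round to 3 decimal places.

Var(S) = n·Var(T_i) = 538·198 = 106524.
Chebyshev: P(|S − 538·39.1| ≥ 2913) ≤ Var(S)/2913² = 106524/8485569 = 0.0126.

0.013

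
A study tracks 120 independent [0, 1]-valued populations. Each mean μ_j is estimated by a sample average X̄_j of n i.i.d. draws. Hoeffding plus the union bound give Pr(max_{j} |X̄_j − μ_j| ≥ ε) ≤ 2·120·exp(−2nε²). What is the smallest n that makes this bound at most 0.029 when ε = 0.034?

3902

Need 2·120·exp(−2nε²) ≤ 0.029, i.e. exp(−2nε²) ≤ 0.029/240.
So 2nε² ≥ ln(240/0.029) = 9.021098.
Hence n ≥ 9.021098/(2·0.034²) = 3901.859.
The smallest integer n is 3902.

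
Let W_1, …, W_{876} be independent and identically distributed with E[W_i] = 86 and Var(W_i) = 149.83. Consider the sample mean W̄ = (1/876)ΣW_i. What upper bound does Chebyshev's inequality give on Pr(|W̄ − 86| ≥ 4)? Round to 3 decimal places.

0.011

Var(W̄) = Var(W_i)/n = 149.83/876 = 0.17104.
Chebyshev: Pr(|W̄ − 86| ≥ 4) ≤ Var(W̄)/(4)² = 149.83/(876·4²) = 0.0107.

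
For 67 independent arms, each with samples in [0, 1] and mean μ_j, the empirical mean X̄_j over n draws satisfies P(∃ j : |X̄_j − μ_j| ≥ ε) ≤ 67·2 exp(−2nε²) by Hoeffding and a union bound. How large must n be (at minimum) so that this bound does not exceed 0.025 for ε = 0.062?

1117

Need 2·67·exp(−2nε²) ≤ 0.025, i.e. exp(−2nε²) ≤ 0.025/134.
So 2nε² ≥ ln(134/0.025) = 8.586719.
Hence n ≥ 8.586719/(2·0.062²) = 1116.899.
The smallest integer n is 1117.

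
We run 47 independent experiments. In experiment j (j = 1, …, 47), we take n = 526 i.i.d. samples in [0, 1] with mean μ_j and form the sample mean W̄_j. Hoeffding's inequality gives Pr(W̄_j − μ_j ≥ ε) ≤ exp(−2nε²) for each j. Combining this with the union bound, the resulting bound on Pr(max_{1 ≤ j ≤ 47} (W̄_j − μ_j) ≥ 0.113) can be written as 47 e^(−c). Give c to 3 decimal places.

Union bound over the 47 events: Pr(max_{1 ≤ j ≤ 47} (W̄_j − μ_j) ≥ 0.113) ≤ 47·exp(−2nε²) = 47 exp(−2·526·0.113²).
So c = 2·526·0.113² = 13.4330.

13.433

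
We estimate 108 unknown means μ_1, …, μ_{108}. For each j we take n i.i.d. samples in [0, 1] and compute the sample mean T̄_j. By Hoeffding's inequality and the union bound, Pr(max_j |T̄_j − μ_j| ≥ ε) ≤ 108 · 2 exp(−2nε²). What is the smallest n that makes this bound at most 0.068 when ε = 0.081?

615

Need 2·108·exp(−2nε²) ≤ 0.068, i.e. exp(−2nε²) ≤ 0.068/216.
So 2nε² ≥ ln(216/0.068) = 8.063526.
Hence n ≥ 8.063526/(2·0.081²) = 614.504.
The smallest integer n is 615.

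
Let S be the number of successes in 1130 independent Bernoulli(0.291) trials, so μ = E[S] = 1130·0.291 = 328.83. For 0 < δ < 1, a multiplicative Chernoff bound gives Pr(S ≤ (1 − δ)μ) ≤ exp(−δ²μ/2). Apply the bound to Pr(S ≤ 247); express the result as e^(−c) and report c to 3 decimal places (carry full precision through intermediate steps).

Write 247 = (1 − δ)μ, so δ = 1 − 247/328.83 = 0.248852…
Then the exponent is δ²μ/2 = (μ − 247)²/(2μ) = 10.181779.

10.182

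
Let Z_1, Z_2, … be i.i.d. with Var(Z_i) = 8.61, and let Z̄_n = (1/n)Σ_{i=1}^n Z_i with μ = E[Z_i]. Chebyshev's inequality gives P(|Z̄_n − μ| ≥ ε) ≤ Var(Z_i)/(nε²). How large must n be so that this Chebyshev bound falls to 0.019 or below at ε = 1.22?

Require 8.61/(n·1.22²) ≤ 0.019, i.e. n ≥ 8.61/(0.019·1.22²) = 304.460.
The smallest integer n is 305.

305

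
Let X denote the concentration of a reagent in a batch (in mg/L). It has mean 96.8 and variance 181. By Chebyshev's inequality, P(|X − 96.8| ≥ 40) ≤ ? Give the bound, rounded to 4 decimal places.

0.1131

Chebyshev: P(|X − μ| ≥ t) ≤ Var(X)/t².
Bound = 181 / 1600 = 0.1131.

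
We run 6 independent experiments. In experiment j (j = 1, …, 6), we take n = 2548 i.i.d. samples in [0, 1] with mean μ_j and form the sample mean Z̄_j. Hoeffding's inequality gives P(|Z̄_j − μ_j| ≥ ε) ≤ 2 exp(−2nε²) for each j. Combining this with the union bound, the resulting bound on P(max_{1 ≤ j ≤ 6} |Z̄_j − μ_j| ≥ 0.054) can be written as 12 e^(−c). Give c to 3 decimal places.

14.860

Union bound over the 6 events: P(max_{1 ≤ j ≤ 6} |Z̄_j − μ_j| ≥ 0.054) ≤ 6·2·exp(−2nε²) = 12 exp(−2·2548·0.054²).
So c = 2·2548·0.054² = 14.8599.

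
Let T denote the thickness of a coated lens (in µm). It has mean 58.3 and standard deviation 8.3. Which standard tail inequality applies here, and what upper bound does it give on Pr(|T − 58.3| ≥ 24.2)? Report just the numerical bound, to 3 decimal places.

Mean and variance are known, so Chebyshev's inequality applies.
Chebyshev: Pr(|T − μ| ≥ t) ≤ Var(T)/t².
Var(T) = σ² = 8.3² = 68.89.
Bound = 68.89 / 585.64 = 0.1176.

0.118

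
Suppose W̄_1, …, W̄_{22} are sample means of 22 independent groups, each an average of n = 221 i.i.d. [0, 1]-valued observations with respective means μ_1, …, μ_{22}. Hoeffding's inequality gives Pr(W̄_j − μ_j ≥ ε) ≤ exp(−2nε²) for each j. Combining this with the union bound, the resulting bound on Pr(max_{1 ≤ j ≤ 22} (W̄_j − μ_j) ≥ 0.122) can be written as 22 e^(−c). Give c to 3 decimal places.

6.579

Union bound over the 22 events: Pr(max_{1 ≤ j ≤ 22} (W̄_j − μ_j) ≥ 0.122) ≤ 22·exp(−2nε²) = 22 exp(−2·221·0.122²).
So c = 2·221·0.122² = 6.5787.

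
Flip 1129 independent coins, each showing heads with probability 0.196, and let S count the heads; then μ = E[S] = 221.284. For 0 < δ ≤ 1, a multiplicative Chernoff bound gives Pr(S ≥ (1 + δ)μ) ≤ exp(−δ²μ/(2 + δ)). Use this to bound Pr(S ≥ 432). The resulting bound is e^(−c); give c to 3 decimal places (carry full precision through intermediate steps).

Write 432 = (1 + δ)μ, so δ = 432/221.284 − 1 = 0.9522424…
Then the exponent is δ²μ/(2 + δ) = (432 − μ)² / (μ·(2 + δ)) = 67.966203.

67.966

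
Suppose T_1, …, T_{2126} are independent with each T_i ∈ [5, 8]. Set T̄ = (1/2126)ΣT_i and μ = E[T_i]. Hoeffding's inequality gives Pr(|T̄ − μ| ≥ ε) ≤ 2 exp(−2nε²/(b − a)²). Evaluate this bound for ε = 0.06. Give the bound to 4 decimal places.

Exponent: 2nε²/(b − a)² = 2·2126·0.06² / 3² = 1.70080.
Bound = 2·exp(−1.70080) = 0.36507.

0.3651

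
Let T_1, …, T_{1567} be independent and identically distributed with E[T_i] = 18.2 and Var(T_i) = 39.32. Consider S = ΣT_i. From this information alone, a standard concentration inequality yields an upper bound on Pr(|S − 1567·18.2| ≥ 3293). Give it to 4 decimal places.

0.0057

With mean and variance of each term known, Chebyshev's inequality bounds the deviation of the sum (or sample mean).
Var(S) = n·Var(T_i) = 1567·39.32 = 61614.44.
Chebyshev: Pr(|S − 1567·18.2| ≥ 3293) ≤ Var(S)/3293² = 61614.44/10843849 = 0.0057.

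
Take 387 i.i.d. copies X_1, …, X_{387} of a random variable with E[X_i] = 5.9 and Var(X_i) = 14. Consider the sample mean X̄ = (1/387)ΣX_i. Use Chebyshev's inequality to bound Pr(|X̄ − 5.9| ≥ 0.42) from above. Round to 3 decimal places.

0.205

Var(X̄) = Var(X_i)/n = 14/387 = 0.036176.
Chebyshev: Pr(|X̄ − 5.9| ≥ 0.42) ≤ Var(X̄)/(0.42)² = 14/(387·0.42²) = 0.2051.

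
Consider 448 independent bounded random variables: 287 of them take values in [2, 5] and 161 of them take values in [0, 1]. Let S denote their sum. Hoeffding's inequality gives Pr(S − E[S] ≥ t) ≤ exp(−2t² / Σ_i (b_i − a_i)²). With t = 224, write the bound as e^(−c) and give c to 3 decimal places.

Σ(b_i − a_i)² = 287·3² + 161·1² = 2744.
c = 2t² / 2744 = 2·224² / 2744 = 36.5714.

36.571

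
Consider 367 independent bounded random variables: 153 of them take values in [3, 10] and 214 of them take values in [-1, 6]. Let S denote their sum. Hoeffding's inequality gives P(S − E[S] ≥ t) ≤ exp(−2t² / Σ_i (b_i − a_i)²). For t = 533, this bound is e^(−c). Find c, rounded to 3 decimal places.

Σ(b_i − a_i)² = 153·7² + 214·7² = 17983.
c = 2t² / 17983 = 2·533² / 17983 = 31.5953.

31.595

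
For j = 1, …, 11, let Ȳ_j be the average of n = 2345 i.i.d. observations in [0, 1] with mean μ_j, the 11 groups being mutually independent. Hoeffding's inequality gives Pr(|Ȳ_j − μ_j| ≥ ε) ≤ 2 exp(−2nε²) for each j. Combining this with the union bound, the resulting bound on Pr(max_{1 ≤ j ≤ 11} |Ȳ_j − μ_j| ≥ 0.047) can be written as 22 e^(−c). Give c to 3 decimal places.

10.360

Union bound over the 11 events: Pr(max_{1 ≤ j ≤ 11} |Ȳ_j − μ_j| ≥ 0.047) ≤ 11·2·exp(−2nε²) = 22 exp(−2·2345·0.047²).
So c = 2·2345·0.047² = 10.3602.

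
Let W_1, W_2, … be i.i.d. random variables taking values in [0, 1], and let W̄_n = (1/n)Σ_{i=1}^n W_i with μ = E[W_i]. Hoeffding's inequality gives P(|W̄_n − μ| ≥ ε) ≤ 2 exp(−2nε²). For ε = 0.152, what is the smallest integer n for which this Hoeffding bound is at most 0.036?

Require 2·exp(−2nε²) ≤ 0.036, i.e. 2nε² ≥ ln(2/0.036) = 4.017384.
So n ≥ 4.017384 / (2·0.152²) = 86.941.
The smallest integer n is 87.

87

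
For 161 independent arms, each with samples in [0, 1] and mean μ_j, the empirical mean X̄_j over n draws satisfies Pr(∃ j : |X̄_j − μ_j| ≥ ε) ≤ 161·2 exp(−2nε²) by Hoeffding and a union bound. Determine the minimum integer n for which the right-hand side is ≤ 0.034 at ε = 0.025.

7325

Need 2·161·exp(−2nε²) ≤ 0.034, i.e. exp(−2nε²) ≤ 0.034/322.
So 2nε² ≥ ln(322/0.034) = 9.155946.
Hence n ≥ 9.155946/(2·0.025²) = 7324.757.
The smallest integer n is 7325.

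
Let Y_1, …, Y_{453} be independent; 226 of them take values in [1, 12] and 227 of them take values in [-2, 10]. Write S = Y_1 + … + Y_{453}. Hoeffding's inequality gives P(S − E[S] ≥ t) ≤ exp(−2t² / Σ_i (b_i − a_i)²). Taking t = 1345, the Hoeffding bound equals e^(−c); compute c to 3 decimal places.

60.267

Σ(b_i − a_i)² = 226·11² + 227·12² = 60034.
c = 2t² / 60034 = 2·1345² / 60034 = 60.2667.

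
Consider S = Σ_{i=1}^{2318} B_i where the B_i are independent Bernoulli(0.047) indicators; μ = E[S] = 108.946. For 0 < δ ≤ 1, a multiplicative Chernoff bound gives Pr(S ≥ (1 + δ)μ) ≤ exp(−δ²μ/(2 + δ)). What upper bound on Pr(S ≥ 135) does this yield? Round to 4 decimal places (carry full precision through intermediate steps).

Write 135 = (1 + δ)μ, so δ = 135/108.946 − 1 = 0.239146…
Then the exponent is δ²μ/(2 + δ) = (135 − μ)² / (μ·(2 + δ)) = 2.782628.
Bound = exp(−2.782628) = 0.06188.

0.0619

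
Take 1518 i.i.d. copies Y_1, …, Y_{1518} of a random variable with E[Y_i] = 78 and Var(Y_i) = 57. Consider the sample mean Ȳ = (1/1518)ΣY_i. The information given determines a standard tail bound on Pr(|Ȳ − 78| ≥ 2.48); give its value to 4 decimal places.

0.0061

With mean and variance of each term known, Chebyshev's inequality bounds the deviation of the sum (or sample mean).
Var(Ȳ) = Var(Y_i)/n = 57/1518 = 0.037549.
Chebyshev: Pr(|Ȳ − 78| ≥ 2.48) ≤ Var(Ȳ)/(2.48)² = 57/(1518·2.48²) = 0.0061.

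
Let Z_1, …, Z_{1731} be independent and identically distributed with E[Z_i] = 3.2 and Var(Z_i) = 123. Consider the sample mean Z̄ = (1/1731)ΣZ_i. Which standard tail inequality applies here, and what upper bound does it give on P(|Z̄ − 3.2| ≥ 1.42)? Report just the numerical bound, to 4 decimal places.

0.0352

With mean and variance of each term known, Chebyshev's inequality bounds the deviation of the sum (or sample mean).
Var(Z̄) = Var(Z_i)/n = 123/1731 = 0.071057.
Chebyshev: P(|Z̄ − 3.2| ≥ 1.42) ≤ Var(Z̄)/(1.42)² = 123/(1731·1.42²) = 0.0352.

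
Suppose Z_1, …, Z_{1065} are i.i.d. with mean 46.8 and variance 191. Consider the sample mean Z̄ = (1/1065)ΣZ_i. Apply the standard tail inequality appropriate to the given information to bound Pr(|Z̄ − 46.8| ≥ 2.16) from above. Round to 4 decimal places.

With mean and variance of each term known, Chebyshev's inequality bounds the deviation of the sum (or sample mean).
Var(Z̄) = Var(Z_i)/n = 191/1065 = 0.17934.
Chebyshev: Pr(|Z̄ − 46.8| ≥ 2.16) ≤ Var(Z̄)/(2.16)² = 191/(1065·2.16²) = 0.0384.

0.0384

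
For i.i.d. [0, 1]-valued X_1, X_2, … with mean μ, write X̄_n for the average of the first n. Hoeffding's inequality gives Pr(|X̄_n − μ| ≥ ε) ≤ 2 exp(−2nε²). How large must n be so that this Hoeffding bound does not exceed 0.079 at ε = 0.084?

Require 2·exp(−2nε²) ≤ 0.079, i.e. 2nε² ≥ ln(2/0.079) = 3.231455.
So n ≥ 3.231455 / (2·0.084²) = 228.986.
The smallest integer n is 229.

229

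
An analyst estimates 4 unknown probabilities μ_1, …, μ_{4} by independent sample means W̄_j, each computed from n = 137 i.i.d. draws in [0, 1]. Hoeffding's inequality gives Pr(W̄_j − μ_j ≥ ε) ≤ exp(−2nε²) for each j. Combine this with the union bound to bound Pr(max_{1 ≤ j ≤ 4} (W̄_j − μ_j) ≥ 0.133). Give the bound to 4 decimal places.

Per-experiment Hoeffding bound: exp(−2·137·0.133²) = exp(−4.84679) = 0.0078536.
Union bound over 4 events: 4·0.0078536 = 0.03141.

0.0314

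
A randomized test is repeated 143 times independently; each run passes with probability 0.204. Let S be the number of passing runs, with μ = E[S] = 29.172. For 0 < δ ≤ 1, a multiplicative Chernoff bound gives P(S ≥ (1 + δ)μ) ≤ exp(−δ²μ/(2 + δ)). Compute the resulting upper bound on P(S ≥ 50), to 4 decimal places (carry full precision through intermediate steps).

Write 50 = (1 + δ)μ, so δ = 50/29.172 − 1 = 0.7139723…
Then the exponent is δ²μ/(2 + δ) = (50 − μ)² / (μ·(2 + δ)) = 5.479280.
Bound = exp(−5.479280) = 0.00417.

0.0042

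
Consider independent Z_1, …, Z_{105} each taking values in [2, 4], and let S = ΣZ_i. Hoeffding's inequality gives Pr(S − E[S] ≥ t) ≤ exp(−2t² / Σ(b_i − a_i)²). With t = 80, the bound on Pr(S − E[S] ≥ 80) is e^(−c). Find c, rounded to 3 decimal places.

Σ(b_i − a_i)² = 105·(2)² = 420.
c = 2t²/420 = 2·80²/420 = 30.4762.

30.476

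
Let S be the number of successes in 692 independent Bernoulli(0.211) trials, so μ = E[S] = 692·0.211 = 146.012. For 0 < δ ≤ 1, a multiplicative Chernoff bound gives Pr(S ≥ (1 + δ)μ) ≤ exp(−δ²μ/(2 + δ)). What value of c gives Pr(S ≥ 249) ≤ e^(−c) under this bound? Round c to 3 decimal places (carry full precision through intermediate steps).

Write 249 = (1 + δ)μ, so δ = 249/146.012 − 1 = 0.7053393…
Then the exponent is δ²μ/(2 + δ) = (249 − μ)² / (μ·(2 + δ)) = 26.851154.

26.851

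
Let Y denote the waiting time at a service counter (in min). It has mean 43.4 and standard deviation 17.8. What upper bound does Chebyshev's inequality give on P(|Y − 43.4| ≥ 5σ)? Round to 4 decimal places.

Chebyshev: P(|Y − μ| ≥ t) ≤ Var(Y)/t².
Var(Y) = σ² = 17.8² = 316.84.
t = 5·17.8 = 89.
Bound = 316.84 / 7921 = 0.0400.

0.0400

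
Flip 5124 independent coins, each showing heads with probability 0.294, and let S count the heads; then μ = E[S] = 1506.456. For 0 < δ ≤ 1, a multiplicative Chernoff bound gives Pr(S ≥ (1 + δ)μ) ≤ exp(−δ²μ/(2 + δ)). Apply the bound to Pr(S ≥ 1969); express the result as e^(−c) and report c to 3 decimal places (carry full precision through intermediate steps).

61.559

Write 1969 = (1 + δ)μ, so δ = 1969/1506.456 − 1 = 0.3070412…
Then the exponent is δ²μ/(2 + δ) = (1969 − μ)² / (μ·(2 + δ)) = 61.559390.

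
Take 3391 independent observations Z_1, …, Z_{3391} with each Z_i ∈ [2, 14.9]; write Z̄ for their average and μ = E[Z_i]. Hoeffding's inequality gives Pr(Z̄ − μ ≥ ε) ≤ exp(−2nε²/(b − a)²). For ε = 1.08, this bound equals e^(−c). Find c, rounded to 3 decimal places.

c = 2nε²/(b − a)² = 2·3391·1.08² / 12.9² = 47.5364.

47.536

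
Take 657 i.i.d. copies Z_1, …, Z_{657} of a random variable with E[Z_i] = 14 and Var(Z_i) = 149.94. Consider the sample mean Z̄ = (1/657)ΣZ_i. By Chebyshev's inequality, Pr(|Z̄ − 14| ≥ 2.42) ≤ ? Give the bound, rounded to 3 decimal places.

0.039

Var(Z̄) = Var(Z_i)/n = 149.94/657 = 0.22822.
Chebyshev: Pr(|Z̄ − 14| ≥ 2.42) ≤ Var(Z̄)/(2.42)² = 149.94/(657·2.42²) = 0.0390.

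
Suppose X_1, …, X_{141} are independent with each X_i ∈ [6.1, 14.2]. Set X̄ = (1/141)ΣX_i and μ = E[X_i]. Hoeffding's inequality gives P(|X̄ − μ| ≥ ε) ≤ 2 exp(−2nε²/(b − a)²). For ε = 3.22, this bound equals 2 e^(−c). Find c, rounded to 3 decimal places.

c = 2nε²/(b − a)² = 2·141·3.22² / 8.1² = 44.5647.

44.565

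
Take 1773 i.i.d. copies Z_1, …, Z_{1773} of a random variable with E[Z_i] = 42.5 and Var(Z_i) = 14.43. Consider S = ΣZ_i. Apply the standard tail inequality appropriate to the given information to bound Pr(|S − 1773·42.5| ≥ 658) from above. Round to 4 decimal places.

0.0591

With mean and variance of each term known, Chebyshev's inequality bounds the deviation of the sum (or sample mean).
Var(S) = n·Var(Z_i) = 1773·14.43 = 25584.39.
Chebyshev: Pr(|S − 1773·42.5| ≥ 658) ≤ Var(S)/658² = 25584.39/432964 = 0.0591.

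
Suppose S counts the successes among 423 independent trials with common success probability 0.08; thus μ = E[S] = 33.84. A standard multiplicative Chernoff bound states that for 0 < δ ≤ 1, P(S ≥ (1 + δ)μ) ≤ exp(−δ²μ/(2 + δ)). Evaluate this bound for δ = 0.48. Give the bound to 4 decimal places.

Exponent = δ²μ/(2 + δ) = 0.48²·33.84/2.48 = 3.1438.
Bound = exp(−3.1438) = 0.04312.

0.0431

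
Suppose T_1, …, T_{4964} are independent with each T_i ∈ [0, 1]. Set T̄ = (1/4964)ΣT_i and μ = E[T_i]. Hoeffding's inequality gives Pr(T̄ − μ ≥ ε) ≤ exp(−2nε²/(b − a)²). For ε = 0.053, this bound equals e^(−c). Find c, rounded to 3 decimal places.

27.888

c = 2nε²/(b − a)² = 2·4964·0.053² / 1² = 27.8878.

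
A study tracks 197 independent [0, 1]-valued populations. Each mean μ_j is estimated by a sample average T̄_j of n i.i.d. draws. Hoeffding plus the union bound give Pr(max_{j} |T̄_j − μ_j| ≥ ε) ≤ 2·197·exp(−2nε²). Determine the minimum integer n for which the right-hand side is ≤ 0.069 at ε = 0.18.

Need 2·197·exp(−2nε²) ≤ 0.069, i.e. exp(−2nε²) ≤ 0.069/394.
So 2nε² ≥ ln(394/0.069) = 8.650000.
Hence n ≥ 8.650000/(2·0.18²) = 133.488.
The smallest integer n is 134.

134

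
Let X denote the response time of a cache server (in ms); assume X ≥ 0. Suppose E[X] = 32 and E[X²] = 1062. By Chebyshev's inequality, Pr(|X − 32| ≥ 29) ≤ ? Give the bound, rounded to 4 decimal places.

0.0452

Var(X) = E[X²] − (E[X])² = 1062 − 1024 = 38.
Chebyshev's inequality: Pr(|X − μ| ≥ t) ≤ Var(X)/t² = 38/841 = 0.0452.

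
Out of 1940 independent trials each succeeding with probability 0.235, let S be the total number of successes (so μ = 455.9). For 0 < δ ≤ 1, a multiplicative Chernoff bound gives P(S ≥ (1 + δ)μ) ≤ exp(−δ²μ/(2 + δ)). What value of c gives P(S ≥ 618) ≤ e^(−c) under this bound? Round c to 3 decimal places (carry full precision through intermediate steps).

24.468

Write 618 = (1 + δ)μ, so δ = 618/455.9 − 1 = 0.3555604…
Then the exponent is δ²μ/(2 + δ) = (618 − μ)² / (μ·(2 + δ)) = 24.468209.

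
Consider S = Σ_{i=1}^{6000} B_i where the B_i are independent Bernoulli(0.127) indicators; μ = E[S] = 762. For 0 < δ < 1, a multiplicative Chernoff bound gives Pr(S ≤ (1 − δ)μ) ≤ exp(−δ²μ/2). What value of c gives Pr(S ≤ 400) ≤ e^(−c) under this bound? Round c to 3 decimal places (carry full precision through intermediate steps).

85.987

Write 400 = (1 − δ)μ, so δ = 1 − 400/762 = 0.4750656…
Then the exponent is δ²μ/2 = (μ − 400)²/(2μ) = 85.986877.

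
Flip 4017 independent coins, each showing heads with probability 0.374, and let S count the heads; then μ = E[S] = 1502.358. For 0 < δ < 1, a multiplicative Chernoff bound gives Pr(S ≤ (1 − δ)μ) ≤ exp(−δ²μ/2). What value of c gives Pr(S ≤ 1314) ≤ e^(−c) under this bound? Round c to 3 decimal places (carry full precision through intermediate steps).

Write 1314 = (1 − δ)μ, so δ = 1 − 1314/1502.358 = 0.1253749…
Then the exponent is δ²μ/2 = (μ − 1314)²/(2μ) = 11.807684.

11.808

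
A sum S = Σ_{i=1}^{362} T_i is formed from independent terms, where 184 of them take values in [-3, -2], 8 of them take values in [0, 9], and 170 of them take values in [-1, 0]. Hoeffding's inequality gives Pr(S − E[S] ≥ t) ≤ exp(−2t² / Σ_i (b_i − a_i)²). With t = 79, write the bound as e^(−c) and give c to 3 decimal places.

Σ(b_i − a_i)² = 184·1² + 8·9² + 170·1² = 1002.
c = 2t² / 1002 = 2·79² / 1002 = 12.4571.

12.457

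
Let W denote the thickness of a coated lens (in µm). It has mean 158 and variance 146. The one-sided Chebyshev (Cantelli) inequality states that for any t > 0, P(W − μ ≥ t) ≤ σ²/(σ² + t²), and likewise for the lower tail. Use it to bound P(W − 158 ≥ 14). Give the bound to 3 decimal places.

Here σ² = 146 and t = 14, so σ² + t² = 342.
Cantelli's bound: 146/342 = 0.4269.

0.427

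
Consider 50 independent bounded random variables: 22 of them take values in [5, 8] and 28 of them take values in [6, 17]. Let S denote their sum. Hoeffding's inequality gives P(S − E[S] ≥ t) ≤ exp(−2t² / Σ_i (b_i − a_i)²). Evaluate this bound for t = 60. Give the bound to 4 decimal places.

0.1343

Σ(b_i − a_i)² = 22·3² + 28·11² = 3586.
Exponent = 2·60² / 3586 = 2.00781.
Bound = exp(−2.00781) = 0.13428.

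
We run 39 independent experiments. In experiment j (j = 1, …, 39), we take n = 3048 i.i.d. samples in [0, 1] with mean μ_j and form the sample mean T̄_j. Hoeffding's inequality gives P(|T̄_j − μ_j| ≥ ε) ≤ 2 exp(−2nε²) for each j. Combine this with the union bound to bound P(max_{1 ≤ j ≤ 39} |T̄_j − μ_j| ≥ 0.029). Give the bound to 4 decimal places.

0.4630

Per-experiment Hoeffding bound: 2·exp(−2·3048·0.029²) = 2·exp(−5.12674) = 0.011872.
Union bound over 39 events: 39·0.011872 = 0.46300.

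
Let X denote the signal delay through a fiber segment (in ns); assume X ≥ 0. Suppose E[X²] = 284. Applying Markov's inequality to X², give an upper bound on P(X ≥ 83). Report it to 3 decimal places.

Since X ≥ 0, the event {X ≥ 83} is the same as {X² ≥ 6889}.
Markov's inequality applied to X² gives P(X² ≥ 6889) ≤ E[X²]/6889 = 284/6889 = 0.0412.

0.041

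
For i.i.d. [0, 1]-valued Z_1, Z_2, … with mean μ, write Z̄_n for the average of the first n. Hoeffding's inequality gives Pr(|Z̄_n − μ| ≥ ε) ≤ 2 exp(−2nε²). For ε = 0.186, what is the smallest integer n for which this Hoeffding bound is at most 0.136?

39

Require 2·exp(−2nε²) ≤ 0.136, i.e. 2nε² ≥ ln(2/0.136) = 2.688248.
So n ≥ 2.688248 / (2·0.186²) = 38.852.
The smallest integer n is 39.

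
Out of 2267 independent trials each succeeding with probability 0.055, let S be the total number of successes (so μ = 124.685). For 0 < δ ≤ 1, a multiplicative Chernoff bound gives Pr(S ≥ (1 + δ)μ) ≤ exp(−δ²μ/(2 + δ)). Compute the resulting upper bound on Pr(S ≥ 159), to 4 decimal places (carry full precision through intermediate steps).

0.0158

Write 159 = (1 + δ)μ, so δ = 159/124.685 − 1 = 0.2752135…
Then the exponent is δ²μ/(2 + δ) = (159 − μ)² / (μ·(2 + δ)) = 4.150798.
Bound = exp(−4.150798) = 0.01575.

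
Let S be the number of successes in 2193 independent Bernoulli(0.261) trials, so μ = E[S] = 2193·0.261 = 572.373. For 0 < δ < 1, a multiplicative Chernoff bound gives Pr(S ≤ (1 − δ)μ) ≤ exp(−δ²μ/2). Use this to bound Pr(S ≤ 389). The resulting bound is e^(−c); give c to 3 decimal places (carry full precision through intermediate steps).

29.374

Write 389 = (1 − δ)μ, so δ = 1 − 389/572.373 = 0.3203733…
Then the exponent is δ²μ/2 = (μ − 389)²/(2μ) = 29.373902.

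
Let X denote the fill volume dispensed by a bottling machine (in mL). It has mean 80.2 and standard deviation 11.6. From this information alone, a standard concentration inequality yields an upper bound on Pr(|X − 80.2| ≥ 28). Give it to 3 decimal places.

0.172

Mean and variance are known, so Chebyshev's inequality applies.
Chebyshev: Pr(|X − μ| ≥ t) ≤ Var(X)/t².
Var(X) = σ² = 11.6² = 134.56.
Bound = 134.56 / 784 = 0.1716.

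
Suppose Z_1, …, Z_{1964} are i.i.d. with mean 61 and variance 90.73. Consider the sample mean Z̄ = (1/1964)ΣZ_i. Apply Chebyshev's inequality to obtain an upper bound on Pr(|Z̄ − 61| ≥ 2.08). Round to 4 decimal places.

Var(Z̄) = Var(Z_i)/n = 90.73/1964 = 0.046197.
Chebyshev: Pr(|Z̄ − 61| ≥ 2.08) ≤ Var(Z̄)/(2.08)² = 90.73/(1964·2.08²) = 0.0107.

0.0107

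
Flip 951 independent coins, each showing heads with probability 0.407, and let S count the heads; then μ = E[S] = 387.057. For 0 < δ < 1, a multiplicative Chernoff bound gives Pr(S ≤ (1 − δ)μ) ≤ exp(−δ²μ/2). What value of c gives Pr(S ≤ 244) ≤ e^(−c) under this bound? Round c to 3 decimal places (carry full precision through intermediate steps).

26.437

Write 244 = (1 − δ)μ, so δ = 1 − 244/387.057 = 0.3696019…
Then the exponent is δ²μ/2 = (μ − 244)²/(2μ) = 26.437069.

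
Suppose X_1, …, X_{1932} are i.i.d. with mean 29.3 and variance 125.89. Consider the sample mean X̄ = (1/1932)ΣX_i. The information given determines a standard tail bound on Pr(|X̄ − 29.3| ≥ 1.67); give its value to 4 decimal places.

With mean and variance of each term known, Chebyshev's inequality bounds the deviation of the sum (or sample mean).
Var(X̄) = Var(X_i)/n = 125.89/1932 = 0.06516.
Chebyshev: Pr(|X̄ − 29.3| ≥ 1.67) ≤ Var(X̄)/(1.67)² = 125.89/(1932·1.67²) = 0.0234.

0.0234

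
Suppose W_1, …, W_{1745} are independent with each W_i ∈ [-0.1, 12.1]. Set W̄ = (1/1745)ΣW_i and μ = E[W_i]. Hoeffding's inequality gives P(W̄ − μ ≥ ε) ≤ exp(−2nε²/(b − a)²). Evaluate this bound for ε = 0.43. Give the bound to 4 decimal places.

0.0131

Exponent: 2nε²/(b − a)² = 2·1745·0.43² / 12.2² = 4.33553.
Bound = exp(−4.33553) = 0.01309.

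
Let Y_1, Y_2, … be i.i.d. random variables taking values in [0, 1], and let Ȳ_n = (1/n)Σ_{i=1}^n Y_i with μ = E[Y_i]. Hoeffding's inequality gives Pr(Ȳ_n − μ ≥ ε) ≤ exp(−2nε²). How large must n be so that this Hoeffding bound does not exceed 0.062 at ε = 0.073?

261

Require exp(−2nε²) ≤ 0.062, i.e. 2nε² ≥ ln(1/0.062) = 2.780621.
So n ≥ 2.780621 / (2·0.073²) = 260.895.
The smallest integer n is 261.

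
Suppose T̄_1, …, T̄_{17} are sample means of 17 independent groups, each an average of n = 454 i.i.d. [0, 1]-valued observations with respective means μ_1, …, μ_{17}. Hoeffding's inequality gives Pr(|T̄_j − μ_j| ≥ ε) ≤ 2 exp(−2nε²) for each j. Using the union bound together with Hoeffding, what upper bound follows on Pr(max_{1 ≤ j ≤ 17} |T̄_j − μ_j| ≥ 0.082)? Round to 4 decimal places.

0.0758

Per-experiment Hoeffding bound: 2·exp(−2·454·0.082²) = 2·exp(−6.10539) = 0.0044616.
Union bound over 17 events: 17·0.0044616 = 0.07585.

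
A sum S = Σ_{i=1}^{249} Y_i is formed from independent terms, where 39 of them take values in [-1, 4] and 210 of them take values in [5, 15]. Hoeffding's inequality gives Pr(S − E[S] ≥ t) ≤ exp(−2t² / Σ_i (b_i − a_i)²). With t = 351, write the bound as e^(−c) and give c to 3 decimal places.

Σ(b_i − a_i)² = 39·5² + 210·10² = 21975.
c = 2t² / 21975 = 2·351² / 21975 = 11.2128.

11.213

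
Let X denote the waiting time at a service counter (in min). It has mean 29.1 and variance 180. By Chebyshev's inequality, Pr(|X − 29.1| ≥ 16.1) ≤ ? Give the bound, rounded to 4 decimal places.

Chebyshev: Pr(|X − μ| ≥ t) ≤ Var(X)/t².
Bound = 180 / 259.21 = 0.6944.

0.6944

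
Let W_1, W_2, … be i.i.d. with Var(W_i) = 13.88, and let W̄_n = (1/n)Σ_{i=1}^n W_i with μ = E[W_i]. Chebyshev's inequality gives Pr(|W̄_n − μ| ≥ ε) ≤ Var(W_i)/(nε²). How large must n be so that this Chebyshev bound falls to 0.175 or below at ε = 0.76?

138

Require 13.88/(n·0.76²) ≤ 0.175, i.e. n ≥ 13.88/(0.175·0.76²) = 137.317.
The smallest integer n is 138.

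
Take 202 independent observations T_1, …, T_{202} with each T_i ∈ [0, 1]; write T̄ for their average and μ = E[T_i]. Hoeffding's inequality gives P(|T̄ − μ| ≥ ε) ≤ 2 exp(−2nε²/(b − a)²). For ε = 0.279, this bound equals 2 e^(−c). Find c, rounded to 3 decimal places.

31.448

c = 2nε²/(b − a)² = 2·202·0.279² / 1² = 31.4478.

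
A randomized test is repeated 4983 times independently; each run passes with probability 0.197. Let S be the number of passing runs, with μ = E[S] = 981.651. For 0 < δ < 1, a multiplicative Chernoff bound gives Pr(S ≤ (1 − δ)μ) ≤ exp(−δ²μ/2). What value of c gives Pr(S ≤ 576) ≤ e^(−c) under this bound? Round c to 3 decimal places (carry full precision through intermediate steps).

Write 576 = (1 − δ)μ, so δ = 1 − 576/981.651 = 0.4132334…
Then the exponent is δ²μ/2 = (μ − 576)²/(2μ) = 83.814275.

83.814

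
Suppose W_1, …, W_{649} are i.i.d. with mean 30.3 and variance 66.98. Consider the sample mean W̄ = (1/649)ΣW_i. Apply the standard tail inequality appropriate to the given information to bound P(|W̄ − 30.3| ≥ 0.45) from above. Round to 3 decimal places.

With mean and variance of each term known, Chebyshev's inequality bounds the deviation of the sum (or sample mean).
Var(W̄) = Var(W_i)/n = 66.98/649 = 0.1032.
Chebyshev: P(|W̄ − 30.3| ≥ 0.45) ≤ Var(W̄)/(0.45)² = 66.98/(649·0.45²) = 0.5097.

0.510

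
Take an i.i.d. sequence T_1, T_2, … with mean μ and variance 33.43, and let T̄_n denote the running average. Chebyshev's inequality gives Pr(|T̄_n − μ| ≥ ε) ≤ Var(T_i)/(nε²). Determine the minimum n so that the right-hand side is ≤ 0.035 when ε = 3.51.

78

Require 33.43/(n·3.51²) ≤ 0.035, i.e. n ≥ 33.43/(0.035·3.51²) = 77.527.
The smallest integer n is 78.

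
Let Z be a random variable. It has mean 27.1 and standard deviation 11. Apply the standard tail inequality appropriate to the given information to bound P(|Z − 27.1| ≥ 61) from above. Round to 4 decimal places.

Mean and variance are known, so Chebyshev's inequality applies.
Chebyshev: P(|Z − μ| ≥ t) ≤ Var(Z)/t².
Var(Z) = σ² = 11² = 121.
Bound = 121 / 3721 = 0.0325.

0.0325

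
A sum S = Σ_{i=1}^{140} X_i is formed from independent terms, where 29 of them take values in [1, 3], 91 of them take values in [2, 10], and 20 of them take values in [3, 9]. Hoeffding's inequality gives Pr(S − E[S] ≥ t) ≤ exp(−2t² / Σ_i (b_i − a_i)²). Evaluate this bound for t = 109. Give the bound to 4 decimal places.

0.0282

Σ(b_i − a_i)² = 29·2² + 91·8² + 20·6² = 6660.
Exponent = 2·109² / 6660 = 3.56787.
Bound = exp(−3.56787) = 0.02822.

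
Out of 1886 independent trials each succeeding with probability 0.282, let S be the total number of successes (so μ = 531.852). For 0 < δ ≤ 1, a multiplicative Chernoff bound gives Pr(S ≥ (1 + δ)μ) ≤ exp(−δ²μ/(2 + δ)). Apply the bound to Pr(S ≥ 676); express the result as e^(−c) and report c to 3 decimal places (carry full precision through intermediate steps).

Write 676 = (1 + δ)μ, so δ = 676/531.852 − 1 = 0.2710303…
Then the exponent is δ²μ/(2 + δ) = (676 − μ)² / (μ·(2 + δ)) = 17.202973.

17.203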